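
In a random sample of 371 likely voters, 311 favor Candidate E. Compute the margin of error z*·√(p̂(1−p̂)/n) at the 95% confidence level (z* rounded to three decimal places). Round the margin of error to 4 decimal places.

Sample proportion p̂ = 311/371 = 0.83827.
Standard error of p̂: √(0.135570/371) = √0.000365418 = 0.019116.
z* = 1.960 at the 95% level.
ME = 1.960·0.019116 = 0.0375.

ME = 0.0375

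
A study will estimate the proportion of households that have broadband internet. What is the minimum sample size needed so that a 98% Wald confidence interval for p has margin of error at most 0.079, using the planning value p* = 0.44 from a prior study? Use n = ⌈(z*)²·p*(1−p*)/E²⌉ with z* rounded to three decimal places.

The 98% critical value is z* = 2.326.
p*(1−p*) = 0.2464.
(z*)²·p*(1−p*)/E² = 5.410276·0.2464/0.006241 = 213.602.
Rounding up, n = 214.

n = 214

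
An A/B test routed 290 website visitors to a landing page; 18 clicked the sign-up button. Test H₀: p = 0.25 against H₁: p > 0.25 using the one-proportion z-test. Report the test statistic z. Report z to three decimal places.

z = -7.391

Sample proportion p̂ = 18/290 = 0.06207.
Null standard error: √(0.25·0.75/290) = √0.000646552 = 0.025427.
z = (p̂ − p₀)/SE = (0.06207 − 0.25)/0.025427 = -7.391.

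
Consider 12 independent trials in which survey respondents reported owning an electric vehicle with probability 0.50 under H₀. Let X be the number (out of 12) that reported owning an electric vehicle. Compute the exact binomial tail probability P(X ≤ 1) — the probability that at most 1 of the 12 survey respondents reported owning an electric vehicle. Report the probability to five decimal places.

P = 0.00317

X ~ Binomial(n=12, p=0.50).
P(X ≤ 1) = C(12,0)·0.50^0·0.50^12 + C(12,1)·0.50^1·0.50^11.
= 0.000244 + 0.002930 = 0.00317.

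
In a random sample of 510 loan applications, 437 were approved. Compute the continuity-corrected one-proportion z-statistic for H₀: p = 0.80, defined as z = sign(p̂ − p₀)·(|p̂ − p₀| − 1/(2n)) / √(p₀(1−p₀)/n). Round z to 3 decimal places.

z = 3.155

With x = 437 successes in n = 510, p̂ = 0.85686. p̂ − p₀ = 0.056863.
1/(2n) = 0.000980.
Corrected numerator: |0.056863| − 0.000980 = 0.055883.
Under H₀, SE = √(p₀(1−p₀)/n) = √(0.80·0.20/510) = √0.000313725 = 0.017712.
z = (+)0.055883/0.017712 = 3.155.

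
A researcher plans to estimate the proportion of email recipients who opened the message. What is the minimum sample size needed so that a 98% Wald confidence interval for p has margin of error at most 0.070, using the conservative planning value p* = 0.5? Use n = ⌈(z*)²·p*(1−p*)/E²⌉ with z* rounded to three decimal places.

n = 277

For 98% confidence, z* = 2.326.
p*(1−p*) = 0.50·0.50 = 0.2500.
Required n before rounding: 5.410276 × 0.2500 / 0.070² = 276.034.
Rounding up, n = 277.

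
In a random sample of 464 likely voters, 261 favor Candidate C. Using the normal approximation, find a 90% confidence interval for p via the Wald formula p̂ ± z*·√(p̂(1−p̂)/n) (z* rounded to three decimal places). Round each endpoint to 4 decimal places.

(0.5246, 0.6004)

With x = 261 successes in n = 464, p̂ = 0.56250.
SE = √(p̂(1−p̂)/n) = √(0.246094/464) = 0.023030.
z* = 1.645 at the 90% level.
Margin = 1.645·0.023030 = 0.03788.
So the interval runs from 0.5246 to 0.6004.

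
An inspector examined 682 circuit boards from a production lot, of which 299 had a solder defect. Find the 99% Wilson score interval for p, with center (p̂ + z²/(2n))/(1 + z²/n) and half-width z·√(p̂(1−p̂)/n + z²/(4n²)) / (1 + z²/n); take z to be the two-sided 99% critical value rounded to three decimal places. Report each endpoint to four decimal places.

Here p̂ = 299/682 = 0.43842 and z = 2.576 (z² = 6.635776).
1 + z²/n = 1.009730.
Adjusted center: (0.43842 + z²/(2n))/1.009730 = 0.43901.
Radicand: p̂(1−p̂)/n + z²/(4n²) = 0.000361008 + 0.000003567 = 0.000364575.
Half-width = z·√(radicand)/denom = 2.576·0.019094/1.009730 = 0.04871.
Interval: 0.43901 ± 0.04871 → (0.3903, 0.4877).

(0.3903, 0.4877)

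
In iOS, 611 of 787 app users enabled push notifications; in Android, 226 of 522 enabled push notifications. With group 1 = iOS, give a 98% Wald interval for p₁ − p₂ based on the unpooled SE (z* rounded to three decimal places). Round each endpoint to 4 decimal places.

(0.2823, 0.4046)

p̂₁ = 0.77637, p̂₂ = 0.43295, so the observed difference is 0.34342.
Unpooled SE = √(p̂₁(1−p̂₁)/n₁ + p̂₂(1−p̂₂)/n₂) = √(0.000220612 + 0.000470315) = 0.026285.
For 98% confidence, z* = 2.326. Margin of error = 0.06114.
So the interval runs from 0.2823 to 0.4046.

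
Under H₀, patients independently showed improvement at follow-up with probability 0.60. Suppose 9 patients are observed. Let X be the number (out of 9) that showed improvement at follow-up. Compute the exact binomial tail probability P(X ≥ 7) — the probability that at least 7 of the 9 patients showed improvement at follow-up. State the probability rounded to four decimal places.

X is binomial with n = 9 and p = 0.60.
P(X ≥ 7) = C(9,7)·0.60^7·0.40^2 + C(9,8)·0.60^8·0.40^1 + C(9,9)·0.60^9·0.40^0.
= 0.161243 + 0.060466 + 0.010078 = 0.2318.

P = 0.2318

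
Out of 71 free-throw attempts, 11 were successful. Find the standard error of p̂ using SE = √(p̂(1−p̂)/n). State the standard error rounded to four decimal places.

SE = 0.0429

The sample proportion is 11/71 = 0.15493.
p̂(1−p̂) = 0.130927.
Dividing by n and taking the root: √0.001844042 = 0.0429.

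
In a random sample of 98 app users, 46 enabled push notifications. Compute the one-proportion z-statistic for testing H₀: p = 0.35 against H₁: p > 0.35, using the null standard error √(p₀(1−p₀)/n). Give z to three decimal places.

z = 2.478

The sample proportion is 46/98 = 0.46939.
Null standard error: √(0.35·0.65/98) = √0.002321429 = 0.048181.
z = (p̂ − p₀)/SE = (0.46939 − 0.35)/0.048181 = 2.478.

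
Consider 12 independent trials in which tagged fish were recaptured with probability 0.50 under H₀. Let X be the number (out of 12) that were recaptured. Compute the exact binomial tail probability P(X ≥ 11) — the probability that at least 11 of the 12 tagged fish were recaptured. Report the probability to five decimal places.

P = 0.00317

X is binomial with n = 12 and p = 0.50.
P(X ≥ 11) = C(12,11)·0.50^11·0.50^1 + C(12,12)·0.50^12·0.50^0.
= 0.002930 + 0.000244 = 0.00317.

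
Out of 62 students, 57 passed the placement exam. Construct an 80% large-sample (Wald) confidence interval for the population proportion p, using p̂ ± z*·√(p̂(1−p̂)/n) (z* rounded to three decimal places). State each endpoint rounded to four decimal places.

Sample proportion p̂ = 57/62 = 0.91935.
SE(p̂) = √(0.91935·0.08065/62) = 0.034581.
z* = 1.282 at the 80% level.
Margin = 1.282·0.034581 = 0.04433.
So the interval runs from 0.8750 to 0.9637.

(0.8750, 0.9637)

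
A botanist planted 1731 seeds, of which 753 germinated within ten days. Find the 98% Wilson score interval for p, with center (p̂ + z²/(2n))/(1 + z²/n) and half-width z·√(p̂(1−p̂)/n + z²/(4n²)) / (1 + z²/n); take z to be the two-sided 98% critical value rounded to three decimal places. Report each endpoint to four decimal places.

Here p̂ = 753/1731 = 0.43501 and z = 2.326 (z² = 5.410276).
1 + z²/n = 1.003126.
Adjusted center: (0.43501 + z²/(2n))/1.003126 = 0.43521.
Radicand: p̂(1−p̂)/n + z²/(4n²) = 0.000141985 + 0.000000451 = 0.000142436.
Half-width = z·√(radicand)/denom = 2.326·0.011935/1.003126 = 0.02767.
Interval: 0.43521 ± 0.02767 → (0.4075, 0.4629).

(0.4075, 0.4629)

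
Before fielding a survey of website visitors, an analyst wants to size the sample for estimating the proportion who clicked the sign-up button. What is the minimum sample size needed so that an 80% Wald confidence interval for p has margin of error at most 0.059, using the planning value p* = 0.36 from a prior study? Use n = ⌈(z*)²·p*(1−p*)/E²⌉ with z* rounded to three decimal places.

n = 109

z* = 1.282 at the 80% level.
p*(1−p*) = 0.36·0.64 = 0.2304.
(z*)²·p*(1−p*)/E² = 1.643524·0.2304/0.003481 = 108.781.
Rounding up, n = 109.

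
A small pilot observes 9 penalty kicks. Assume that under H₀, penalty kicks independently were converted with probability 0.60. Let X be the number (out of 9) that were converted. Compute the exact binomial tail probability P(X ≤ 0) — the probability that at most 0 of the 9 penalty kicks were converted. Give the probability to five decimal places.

X is binomial with n = 9 and p = 0.60.
P(X ≤ 0) = C(9,0)·0.60^0·0.40^9.
= 0.000262 = 0.00026.

P = 0.00026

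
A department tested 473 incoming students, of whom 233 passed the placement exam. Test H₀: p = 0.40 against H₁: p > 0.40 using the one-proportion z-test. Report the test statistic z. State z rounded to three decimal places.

z = 4.111

With x = 233 successes in n = 473, p̂ = 0.49260.
Null standard error: √(0.40·0.60/473) = √0.000507400 = 0.022526.
Test statistic: z = 0.09260/0.022526 = 4.111.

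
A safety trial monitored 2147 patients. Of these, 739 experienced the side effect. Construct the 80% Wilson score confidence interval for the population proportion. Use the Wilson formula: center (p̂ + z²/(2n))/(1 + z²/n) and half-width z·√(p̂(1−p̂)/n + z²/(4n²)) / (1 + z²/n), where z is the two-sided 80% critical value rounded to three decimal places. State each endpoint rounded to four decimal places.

Here p̂ = 739/2147 = 0.34420 and z = 1.282 (z² = 1.643524).
1 + z²/n = 1.000765.
Center = (0.34420 + 0.000383)/1.000765 = 0.34432.
Radicand: p̂(1−p̂)/n + z²/(4n²) = 0.000105136 + 0.000000089 = 0.000105225.
Half-width = 1.282·√0.000105225/1.000765 = 0.01314.
So the interval runs from 0.3312 to 0.3575.

(0.3312, 0.3575)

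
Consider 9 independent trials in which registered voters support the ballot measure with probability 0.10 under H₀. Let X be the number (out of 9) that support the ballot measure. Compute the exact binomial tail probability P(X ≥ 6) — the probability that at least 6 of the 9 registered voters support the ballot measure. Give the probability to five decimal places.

P = 0.00006

X ~ Binomial(n=9, p=0.10).
P(X ≥ 6) = C(9,6)·0.10^6·0.90^3 + C(9,7)·0.10^7·0.90^2 + C(9,8)·0.10^8·0.90^1 + C(9,9)·0.10^9·0.90^0.
= 0.000061 + 0.000003 + 0.000000 + 0.000000 = 0.00006.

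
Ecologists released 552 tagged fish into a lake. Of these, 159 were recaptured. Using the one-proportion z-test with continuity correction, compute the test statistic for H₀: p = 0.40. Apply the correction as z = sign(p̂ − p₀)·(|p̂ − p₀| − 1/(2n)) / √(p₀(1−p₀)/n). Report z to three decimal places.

z = -5.326

The sample proportion is 159/552 = 0.28804. p̂ − p₀ = -0.111957.
Continuity correction 1/(2n) = 1/1104 = 0.000906.
Corrected numerator: |-0.111957| − 0.000906 = 0.111051.
SE₀ = √(0.40·0.60/552) = 0.020851.
z = (−)0.111051/0.020851 = -5.326.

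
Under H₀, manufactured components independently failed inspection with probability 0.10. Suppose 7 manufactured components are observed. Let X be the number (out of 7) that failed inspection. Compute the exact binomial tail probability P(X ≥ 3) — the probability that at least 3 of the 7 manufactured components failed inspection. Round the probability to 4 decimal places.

X is binomial with n = 7 and p = 0.10.
P(X ≥ 3) = Σ_{j=3}^{7} C(7,j)·0.10^j·0.90^{7−j}.
= 0.022964 + 0.002552 + 0.000170 + 0.000006 + 0.000000 = 0.0257.

P = 0.0257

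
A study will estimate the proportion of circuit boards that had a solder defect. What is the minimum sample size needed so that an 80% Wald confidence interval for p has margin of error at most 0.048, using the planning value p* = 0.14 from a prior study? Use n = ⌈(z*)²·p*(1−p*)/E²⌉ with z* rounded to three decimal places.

For 80% confidence, z* = 1.282.
p*(1−p*) = 0.1204.
(z*)²·p*(1−p*)/E² = 1.643524·0.1204/0.002304 = 85.886.
Rounding up, n = 86.

n = 86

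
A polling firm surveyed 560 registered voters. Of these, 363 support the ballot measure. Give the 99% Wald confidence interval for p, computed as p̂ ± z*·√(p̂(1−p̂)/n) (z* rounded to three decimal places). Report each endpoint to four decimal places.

(0.5962, 0.7002)

p̂ = 363/560 = 0.64821.
Standard error of p̂: √(0.228033/560) = √0.000407201 = 0.020179.
The 99% critical value is z* = 2.576.
Margin = 2.576·0.020179 = 0.05198.
CI: 0.64821 ± 0.05198 = (0.5962, 0.7002).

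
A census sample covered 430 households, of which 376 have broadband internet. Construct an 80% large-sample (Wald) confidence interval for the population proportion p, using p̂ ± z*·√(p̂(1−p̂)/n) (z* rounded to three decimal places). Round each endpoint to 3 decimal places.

Sample proportion p̂ = 376/430 = 0.87442.
Standard error of p̂: √(0.109811/430) = √0.000255374 = 0.015980.
For 80% confidence, z* = 1.282.
Margin = 1.282·0.015980 = 0.02049.
So the interval runs from 0.854 to 0.895.

(0.854, 0.895)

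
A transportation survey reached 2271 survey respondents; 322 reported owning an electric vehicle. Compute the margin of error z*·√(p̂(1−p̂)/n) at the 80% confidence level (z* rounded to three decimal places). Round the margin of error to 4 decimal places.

ME = 0.0094

p̂ = 322/2271 = 0.14179.
SE(p̂) = √(0.14179·0.85821/2271) = 0.007320.
The 80% critical value is z* = 1.282.
So ME = 0.0094.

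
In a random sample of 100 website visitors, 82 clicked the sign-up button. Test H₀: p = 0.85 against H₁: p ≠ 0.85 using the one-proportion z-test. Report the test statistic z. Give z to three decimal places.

z = -0.840

With x = 82 successes in n = 100, p̂ = 0.82000.
Null standard error: √(0.85·0.15/100) = √0.001275000 = 0.035707.
z = (p̂ − p₀)/SE = (0.82000 − 0.85)/0.035707 = -0.840.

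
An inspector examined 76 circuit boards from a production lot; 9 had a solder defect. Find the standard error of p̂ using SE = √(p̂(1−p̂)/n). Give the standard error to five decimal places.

SE = 0.03706

p̂ = 9/76 = 0.11842.
p̂(1−p̂) = 0.104397.
SE = √(0.104397/76) = 0.03706.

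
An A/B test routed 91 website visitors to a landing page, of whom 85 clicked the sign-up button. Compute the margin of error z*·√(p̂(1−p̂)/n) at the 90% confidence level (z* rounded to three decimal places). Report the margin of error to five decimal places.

ME = 0.04279

p̂ = 85/91 = 0.93407.
SE(p̂) = √(0.93407·0.06593/91) = 0.026015.
For 90% confidence, z* = 1.645.
So ME = 0.04279.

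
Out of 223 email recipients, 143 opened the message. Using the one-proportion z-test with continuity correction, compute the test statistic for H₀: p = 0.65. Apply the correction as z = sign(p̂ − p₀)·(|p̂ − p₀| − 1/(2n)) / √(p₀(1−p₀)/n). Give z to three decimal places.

z = -0.204

p̂ = 143/223 = 0.64126. p̂ − p₀ = -0.008744.
1/(2n) = 0.002242.
Corrected numerator: |-0.008744| − 0.002242 = 0.006502.
SE₀ = √(0.65·0.35/223) = 0.031940.
z = (−)0.006502/0.031940 = -0.204.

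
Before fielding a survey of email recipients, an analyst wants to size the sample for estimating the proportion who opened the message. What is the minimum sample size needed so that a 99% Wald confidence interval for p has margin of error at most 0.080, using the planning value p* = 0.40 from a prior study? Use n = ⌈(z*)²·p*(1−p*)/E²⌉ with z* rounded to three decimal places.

For 99% confidence, z* = 2.576.
p*(1−p*) = 0.2400.
(z*)²·p*(1−p*)/E² = 6.635776·0.2400/0.006400 = 248.842.
⌈248.842⌉ = 249.

n = 249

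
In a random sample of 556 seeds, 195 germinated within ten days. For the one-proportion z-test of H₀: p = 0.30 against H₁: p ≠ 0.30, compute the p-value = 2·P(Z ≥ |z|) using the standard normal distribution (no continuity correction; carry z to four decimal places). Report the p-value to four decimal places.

The sample proportion is 195/556 = 0.35072.
Null standard error: √(0.30·0.70/556) = √0.000377698 = 0.019434.
Test statistic (full precision, shown to 4 dp): z = (195/556 − 0.30)/SE₀ ≈ 2.6098.
p-value = 2·P(Z ≥ |z|) with z = 2.6098 → 0.0091.

p-value = 0.0091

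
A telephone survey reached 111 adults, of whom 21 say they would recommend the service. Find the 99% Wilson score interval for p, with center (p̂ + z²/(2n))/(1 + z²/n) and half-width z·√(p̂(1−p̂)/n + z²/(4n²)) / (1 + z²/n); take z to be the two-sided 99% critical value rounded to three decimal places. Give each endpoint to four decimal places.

Here p̂ = 21/111 = 0.18919 and z = 2.576 (z² = 6.635776).
Denominator 1 + z²/n = 1 + 6.635776/111 = 1.059782.
Adjusted center: (0.18919 + z²/(2n))/1.059782 = 0.20672.
Radicand: p̂(1−p̂)/n + z²/(4n²) = 0.001381952 + 0.000134644 = 0.001516596.
Half-width = 2.576·√0.001516596/1.059782 = 0.09466.
So the interval runs from 0.1121 to 0.3014.

(0.1121, 0.3014)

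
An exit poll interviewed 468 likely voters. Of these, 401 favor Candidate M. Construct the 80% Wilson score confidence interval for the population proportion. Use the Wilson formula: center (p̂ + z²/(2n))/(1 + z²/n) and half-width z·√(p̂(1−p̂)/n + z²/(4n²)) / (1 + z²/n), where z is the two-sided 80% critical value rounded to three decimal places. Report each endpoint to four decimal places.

Here p̂ = 401/468 = 0.85684 and z = 1.282 (z² = 1.643524).
1 + z²/n = 1.003512.
Adjusted center: (0.85684 + z²/(2n))/1.003512 = 0.85559.
Radicand: p̂(1−p̂)/n + z²/(4n²) = 0.000262109 + 0.000001876 = 0.000263985.
Half-width = z·√(radicand)/denom = 1.282·0.016248/1.003512 = 0.02076.
Interval: 0.85559 ± 0.02076 → (0.8348, 0.8763).

(0.8348, 0.8763)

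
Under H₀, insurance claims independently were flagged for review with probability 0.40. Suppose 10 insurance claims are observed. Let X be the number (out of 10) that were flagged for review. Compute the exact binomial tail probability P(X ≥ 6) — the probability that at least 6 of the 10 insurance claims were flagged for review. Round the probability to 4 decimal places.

P = 0.1662

X is binomial with n = 10 and p = 0.40.
P(X ≥ 6) = Σ_{j=6}^{10} C(10,j)·0.40^j·0.60^{10−j}.
= 0.111477 + 0.042467 + 0.010617 + 0.001573 + 0.000105 = 0.1662.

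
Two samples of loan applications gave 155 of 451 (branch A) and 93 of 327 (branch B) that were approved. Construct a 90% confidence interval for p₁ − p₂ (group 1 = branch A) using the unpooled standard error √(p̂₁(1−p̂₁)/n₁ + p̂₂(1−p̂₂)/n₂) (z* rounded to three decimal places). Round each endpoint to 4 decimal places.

(0.0042, 0.1144)

p̂₁ = 0.34368, p̂₂ = 0.28440, so the observed difference is 0.05928.
Unpooled SE = √(p̂₁(1−p̂₁)/n₁ + p̂₂(1−p̂₂)/n₂) = √(0.000500143 + 0.000622380) = 0.033504.
For 90% confidence, z* = 1.645. Margin = 1.645·0.033504 = 0.05511.
So the interval runs from 0.0042 to 0.1144.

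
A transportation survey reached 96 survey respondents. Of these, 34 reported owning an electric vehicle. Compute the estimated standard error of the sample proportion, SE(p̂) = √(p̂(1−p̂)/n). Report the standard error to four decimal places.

SE = 0.0488

Sample proportion p̂ = 34/96 = 0.35417.
p̂(1−p̂) = 0.228734.
Dividing by n and taking the root: √0.002382646 = 0.0488.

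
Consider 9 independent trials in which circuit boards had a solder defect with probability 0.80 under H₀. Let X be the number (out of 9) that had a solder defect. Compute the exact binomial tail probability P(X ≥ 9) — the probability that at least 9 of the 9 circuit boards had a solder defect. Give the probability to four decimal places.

P = 0.1342

X is binomial with n = 9 and p = 0.80.
P(X ≥ 9) = C(9,9)·0.80^9·0.20^0.
= 0.134218 = 0.1342.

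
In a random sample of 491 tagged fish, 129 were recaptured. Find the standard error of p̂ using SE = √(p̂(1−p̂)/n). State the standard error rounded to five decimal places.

With x = 129 successes in n = 491, p̂ = 0.26273.
p̂(1−p̂) = 0.26273·0.73727 = 0.193703.
SE = √(0.193703/491) = 0.01986.

SE = 0.01986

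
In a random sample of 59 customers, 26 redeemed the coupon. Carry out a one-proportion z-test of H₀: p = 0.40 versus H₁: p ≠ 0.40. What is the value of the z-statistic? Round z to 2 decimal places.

p̂ = 26/59 = 0.44068.
Null standard error: √(0.40·0.60/59) = √0.004067797 = 0.063779.
Test statistic: z = 0.04068/0.063779 = 0.64.

z = 0.64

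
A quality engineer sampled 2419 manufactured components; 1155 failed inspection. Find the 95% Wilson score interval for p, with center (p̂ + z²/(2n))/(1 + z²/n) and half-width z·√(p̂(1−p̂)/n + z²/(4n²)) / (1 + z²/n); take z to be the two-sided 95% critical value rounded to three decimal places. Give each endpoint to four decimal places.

(0.4576, 0.4974)

p̂ = 1155/2419 = 0.47747; z = 1.960, so z² = 3.841600.
Denominator 1 + z²/n = 1 + 3.841600/2419 = 1.001588.
Center = (0.47747 + 0.000794)/1.001588 = 0.47751.
Radicand: p̂(1−p̂)/n + z²/(4n²) = 0.000103139 + 0.000000164 = 0.000103303.
Half-width = z·√(radicand)/denom = 1.960·0.010164/1.001588 = 0.01989.
So the interval runs from 0.4576 to 0.4974.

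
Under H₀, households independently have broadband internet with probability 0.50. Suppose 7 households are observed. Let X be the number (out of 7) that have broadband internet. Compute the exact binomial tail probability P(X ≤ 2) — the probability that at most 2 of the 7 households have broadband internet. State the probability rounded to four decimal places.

X is binomial with n = 7 and p = 0.50.
P(X ≤ 2) = C(7,0)·0.50^0·0.50^7 + C(7,1)·0.50^1·0.50^6 + C(7,2)·0.50^2·0.50^5.
= 0.007812 + 0.054688 + 0.164062 = 0.2266.

P = 0.2266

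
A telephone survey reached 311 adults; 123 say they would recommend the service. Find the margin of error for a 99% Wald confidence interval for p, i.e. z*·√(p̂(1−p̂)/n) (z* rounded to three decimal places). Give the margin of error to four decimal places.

Sample proportion p̂ = 123/311 = 0.39550.
SE(p̂) = √(0.39550·0.60450/311) = 0.027726.
The 99% critical value is z* = 2.576.
So ME = 0.0714.

ME = 0.0714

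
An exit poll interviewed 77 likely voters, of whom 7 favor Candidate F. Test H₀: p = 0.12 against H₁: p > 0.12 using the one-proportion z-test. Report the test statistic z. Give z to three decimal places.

z = -0.786

The sample proportion is 7/77 = 0.09091.
SE₀ = √(0.12·0.88/77) = 0.037033.
Test statistic: z = -0.02909/0.037033 = -0.786.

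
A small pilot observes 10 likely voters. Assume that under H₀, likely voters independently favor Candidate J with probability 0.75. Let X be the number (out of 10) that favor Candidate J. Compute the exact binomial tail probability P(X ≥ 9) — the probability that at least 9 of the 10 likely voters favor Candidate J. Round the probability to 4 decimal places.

P = 0.2440

X ~ Binomial(n=10, p=0.75).
P(X ≥ 9) = C(10,9)·0.75^9·0.25^1 + C(10,10)·0.75^10·0.25^0.
= 0.187712 + 0.056314 = 0.2440.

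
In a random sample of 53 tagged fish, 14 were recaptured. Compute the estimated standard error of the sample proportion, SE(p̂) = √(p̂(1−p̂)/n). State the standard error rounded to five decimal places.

Sample proportion p̂ = 14/53 = 0.26415.
p̂(1−p̂) = 0.194375.
SE = √(0.194375/53) = √0.003667453 = 0.06056.

SE = 0.06056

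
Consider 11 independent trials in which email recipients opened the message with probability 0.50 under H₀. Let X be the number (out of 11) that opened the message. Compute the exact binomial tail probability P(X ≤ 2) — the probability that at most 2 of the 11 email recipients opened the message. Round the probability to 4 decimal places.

X is binomial with n = 11 and p = 0.50.
P(X ≤ 2) = C(11,0)·0.50^0·0.50^11 + C(11,1)·0.50^1·0.50^10 + C(11,2)·0.50^2·0.50^9.
= 0.000488 + 0.005371 + 0.026855 = 0.0327.

P = 0.0327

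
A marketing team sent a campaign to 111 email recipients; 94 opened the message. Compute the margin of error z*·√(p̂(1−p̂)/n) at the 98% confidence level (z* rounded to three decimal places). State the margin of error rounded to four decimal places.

The sample proportion is 94/111 = 0.84685.
SE = √(p̂(1−p̂)/n) = √(0.129697/111) = 0.034183.
For 98% confidence, z* = 2.326.
ME = 2.326·0.034183 = 0.0795.

ME = 0.0795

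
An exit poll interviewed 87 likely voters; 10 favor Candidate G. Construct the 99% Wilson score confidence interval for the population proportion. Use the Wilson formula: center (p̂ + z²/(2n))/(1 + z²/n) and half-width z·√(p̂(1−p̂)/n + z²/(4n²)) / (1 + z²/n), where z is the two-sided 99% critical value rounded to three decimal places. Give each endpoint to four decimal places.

(0.0530, 0.2314)

p̂ = 10/87 = 0.11494; z = 2.576, so z² = 6.635776.
Denominator 1 + z²/n = 1 + 6.635776/87 = 1.076273.
Center = (0.11494 + 0.038137)/1.076273 = 0.14223.
Radicand: p̂(1−p̂)/n + z²/(4n²) = 0.001169319 + 0.000219176 = 0.001388495.
Half-width = 2.576·√0.001388495/1.076273 = 0.08919.
Interval: 0.14223 ± 0.08919 → (0.0530, 0.2314).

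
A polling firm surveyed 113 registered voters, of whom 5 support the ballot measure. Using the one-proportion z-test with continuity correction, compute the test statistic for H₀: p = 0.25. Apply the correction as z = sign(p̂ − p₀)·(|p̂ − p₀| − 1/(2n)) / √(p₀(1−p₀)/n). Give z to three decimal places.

Sample proportion p̂ = 5/113 = 0.04425. p̂ − p₀ = -0.205752.
1/(2n) = 0.004425.
Corrected numerator: |-0.205752| − 0.004425 = 0.201327.
SE₀ = √(0.25·0.75/113) = 0.040734.
z = (−)0.201327/0.040734 = -4.942.

z = -4.942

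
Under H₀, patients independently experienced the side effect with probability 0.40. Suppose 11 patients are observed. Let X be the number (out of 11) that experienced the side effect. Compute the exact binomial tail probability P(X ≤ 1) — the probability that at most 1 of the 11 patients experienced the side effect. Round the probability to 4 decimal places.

X is binomial with n = 11 and p = 0.40.
P(X ≤ 1) = C(11,0)·0.40^0·0.60^11 + C(11,1)·0.40^1·0.60^10.
= 0.003628 + 0.026605 = 0.0302.

P = 0.0302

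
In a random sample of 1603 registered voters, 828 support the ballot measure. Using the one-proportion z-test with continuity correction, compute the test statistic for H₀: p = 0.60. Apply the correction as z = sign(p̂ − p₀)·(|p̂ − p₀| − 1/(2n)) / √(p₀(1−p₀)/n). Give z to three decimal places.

p̂ = 828/1603 = 0.51653. p̂ − p₀ = -0.083468.
Continuity correction 1/(2n) = 1/3206 = 0.000312.
Corrected numerator: |-0.083468| − 0.000312 = 0.083156.
Under H₀, SE = √(p₀(1−p₀)/n) = √(0.60·0.40/1603) = √0.000149719 = 0.012236.
z = (−)0.083156/0.012236 = -6.796.

z = -6.796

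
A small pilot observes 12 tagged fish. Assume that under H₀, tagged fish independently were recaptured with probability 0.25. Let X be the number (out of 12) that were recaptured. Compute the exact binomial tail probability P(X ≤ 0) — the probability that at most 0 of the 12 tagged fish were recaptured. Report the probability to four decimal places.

X is binomial with n = 12 and p = 0.25.
P(X ≤ 0) = C(12,0)·0.25^0·0.75^12.
= 0.031676 = 0.0317.

P = 0.0317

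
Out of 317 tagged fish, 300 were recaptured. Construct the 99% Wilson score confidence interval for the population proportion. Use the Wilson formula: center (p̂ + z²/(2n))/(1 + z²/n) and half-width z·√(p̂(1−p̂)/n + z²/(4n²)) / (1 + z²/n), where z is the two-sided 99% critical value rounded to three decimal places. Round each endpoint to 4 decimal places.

(0.9037, 0.9708)

p̂ = 300/317 = 0.94637; z = 2.576, so z² = 6.635776.
1 + z²/n = 1.020933.
Adjusted center: (0.94637 + z²/(2n))/1.020933 = 0.93722.
Radicand: p̂(1−p̂)/n + z²/(4n²) = 0.000160100 + 0.000016509 = 0.000176609.
Half-width = z·√(radicand)/denom = 2.576·0.013289/1.020933 = 0.03353.
CI: 0.93722 ± 0.03353 = (0.9037, 0.9708).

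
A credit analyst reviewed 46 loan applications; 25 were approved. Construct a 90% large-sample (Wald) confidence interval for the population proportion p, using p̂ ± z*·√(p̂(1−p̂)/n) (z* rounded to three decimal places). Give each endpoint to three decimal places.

With x = 25 successes in n = 46, p̂ = 0.54348.
SE = √(p̂(1−p̂)/n) = √(0.248110/46) = 0.073442.
For 90% confidence, z* = 1.645.
Margin = 1.645·0.073442 = 0.12081.
Interval: 0.54348 ± 0.12081 → (0.423, 0.664).

(0.423, 0.664)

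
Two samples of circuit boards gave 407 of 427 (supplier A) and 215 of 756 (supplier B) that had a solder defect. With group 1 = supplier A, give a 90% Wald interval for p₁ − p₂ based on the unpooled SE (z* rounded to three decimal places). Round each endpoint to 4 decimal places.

p̂₁ = 407/427 = 0.95316, p̂₂ = 215/756 = 0.28439; p̂₁ − p̂₂ = 0.66877.
Unpooled SE = √(p̂₁(1−p̂₁)/n₁ + p̂₂(1−p̂₂)/n₂) = √(0.000104554 + 0.000269197) = 0.019333.
For 90% confidence, z* = 1.645. Margin of error = 0.03180.
CI: 0.66877 ± 0.03180 = (0.6370, 0.7006).

(0.6370, 0.7006)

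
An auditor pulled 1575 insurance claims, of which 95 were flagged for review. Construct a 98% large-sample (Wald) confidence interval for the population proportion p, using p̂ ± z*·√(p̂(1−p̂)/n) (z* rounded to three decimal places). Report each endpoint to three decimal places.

(0.046, 0.074)

Sample proportion p̂ = 95/1575 = 0.06032.
Standard error of p̂: √(0.056679/1575) = √0.000035987 = 0.005999.
The 98% critical value is z* = 2.326.
Margin = 2.326·0.005999 = 0.01395.
CI: 0.06032 ± 0.01395 = (0.046, 0.074).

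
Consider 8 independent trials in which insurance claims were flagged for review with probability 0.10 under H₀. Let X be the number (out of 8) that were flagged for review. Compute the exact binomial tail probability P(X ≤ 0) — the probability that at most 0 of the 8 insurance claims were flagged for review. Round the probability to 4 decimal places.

X is binomial with n = 8 and p = 0.10.
P(X ≤ 0) = C(8,0)·0.10^0·0.90^8.
= 0.430467 = 0.4305.

P = 0.4305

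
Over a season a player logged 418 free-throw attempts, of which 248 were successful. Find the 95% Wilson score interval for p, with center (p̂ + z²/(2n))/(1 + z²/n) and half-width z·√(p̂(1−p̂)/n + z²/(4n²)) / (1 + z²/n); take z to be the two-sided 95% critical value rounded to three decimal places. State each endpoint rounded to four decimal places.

(0.5456, 0.6393)

p̂ = 248/418 = 0.59330; z = 1.960, so z² = 3.841600.
1 + z²/n = 1.009190.
Center = (0.59330 + 0.004595)/1.009190 = 0.59245.
Radicand: p̂(1−p̂)/n + z²/(4n²) = 0.000577260 + 0.000005497 = 0.000582757.
Half-width = z·√(radicand)/denom = 1.960·0.024140/1.009190 = 0.04688.
Interval: 0.59245 ± 0.04688 → (0.5456, 0.6393).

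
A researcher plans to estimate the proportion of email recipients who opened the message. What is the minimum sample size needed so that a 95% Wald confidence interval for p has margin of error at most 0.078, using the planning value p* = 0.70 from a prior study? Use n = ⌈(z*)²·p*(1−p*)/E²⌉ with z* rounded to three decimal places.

n = 133

The 95% critical value is z* = 1.960.
p*(1−p*) = 0.2100.
Required n before rounding: 3.841600 × 0.2100 / 0.078² = 132.600.
⌈132.600⌉ = 133.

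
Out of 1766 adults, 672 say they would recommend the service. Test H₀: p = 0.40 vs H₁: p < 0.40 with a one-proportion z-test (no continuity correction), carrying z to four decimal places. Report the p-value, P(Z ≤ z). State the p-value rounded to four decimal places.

With x = 672 successes in n = 1766, p̂ = 0.38052.
Under H₀, SE = √(p₀(1−p₀)/n) = √(0.40·0.60/1766) = √0.000135900 = 0.011658.
Test statistic (full precision, shown to 4 dp): z = (672/1766 − 0.40)/SE₀ ≈ -1.6709.
p-value = P(Z ≤ z) with z = -1.6709 → 0.0474.

p-value = 0.0474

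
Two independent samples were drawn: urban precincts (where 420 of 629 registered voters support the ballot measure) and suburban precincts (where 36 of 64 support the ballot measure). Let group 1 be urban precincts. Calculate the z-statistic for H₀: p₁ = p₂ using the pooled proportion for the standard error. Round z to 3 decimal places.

p̂₁ = 420/629 = 0.66773, p̂₂ = 36/64 = 0.56250.
Pooled p̂ = (420+36)/(629+64) = 456/693 = 0.65801.
SE = √[p̂(1−p̂)(1/n₁+1/n₂)] = √[0.65801·0.34199·(1/629+1/64)] ≈ 0.062241.
z = (p̂₁ − p̂₂)/SE = (0.66773 − 0.56250)/0.062241 = 0.10523/0.062241 = 1.691.

z = 1.691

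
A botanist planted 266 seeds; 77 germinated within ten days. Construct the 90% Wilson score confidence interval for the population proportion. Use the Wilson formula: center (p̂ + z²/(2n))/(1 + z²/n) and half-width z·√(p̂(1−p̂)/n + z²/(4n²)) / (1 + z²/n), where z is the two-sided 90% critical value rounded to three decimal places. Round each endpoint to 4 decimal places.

p̂ = 77/266 = 0.28947; z = 1.645, so z² = 2.706025.
Denominator 1 + z²/n = 1 + 2.706025/266 = 1.010173.
Adjusted center: (0.28947 + z²/(2n))/1.010173 = 0.29159.
Radicand: p̂(1−p̂)/n + z²/(4n²) = 0.000773228 + 0.000009561 = 0.000782789.
Half-width = 1.645·√0.000782789/1.010173 = 0.04556.
Interval: 0.29159 ± 0.04556 → (0.2460, 0.3372).

(0.2460, 0.3372)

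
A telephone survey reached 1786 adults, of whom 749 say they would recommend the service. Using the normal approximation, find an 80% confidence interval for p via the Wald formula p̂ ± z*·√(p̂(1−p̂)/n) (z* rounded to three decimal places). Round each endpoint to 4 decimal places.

(0.4044, 0.4343)

Sample proportion p̂ = 749/1786 = 0.41937.
SE(p̂) = √(0.41937·0.58063/1786) = 0.011676.
z* = 1.282 at the 80% level.
Margin = 1.282·0.011676 = 0.01497.
Interval: 0.41937 ± 0.01497 → (0.4044, 0.4343).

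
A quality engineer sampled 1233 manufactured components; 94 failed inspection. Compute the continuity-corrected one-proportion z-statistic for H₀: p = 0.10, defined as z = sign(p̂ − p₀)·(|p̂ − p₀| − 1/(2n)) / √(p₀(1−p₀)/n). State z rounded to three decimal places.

With x = 94 successes in n = 1233, p̂ = 0.07624. p̂ − p₀ = -0.023763.
1/(2n) = 0.000406.
Corrected numerator: |-0.023763| − 0.000406 = 0.023357.
SE₀ = √(0.10·0.90/1233) = 0.008544.
z = (−)0.023357/0.008544 = -2.734.

z = -2.734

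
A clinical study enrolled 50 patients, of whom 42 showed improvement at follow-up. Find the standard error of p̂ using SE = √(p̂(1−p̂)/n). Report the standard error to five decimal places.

SE = 0.05185

With x = 42 successes in n = 50, p̂ = 0.84000.
p̂(1−p̂) = 0.84000·0.16000 = 0.134400.
Dividing by n and taking the root: √0.002688000 = 0.05185.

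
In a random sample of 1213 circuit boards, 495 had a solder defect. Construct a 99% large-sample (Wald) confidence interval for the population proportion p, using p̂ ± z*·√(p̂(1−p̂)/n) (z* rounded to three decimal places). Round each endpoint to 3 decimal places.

Sample proportion p̂ = 495/1213 = 0.40808.
SE = √(p̂(1−p̂)/n) = √(0.241551/1213) = 0.014112.
For 99% confidence, z* = 2.576.
Margin of error: 2.576 × 0.014112 = 0.03635.
CI: 0.40808 ± 0.03635 = (0.372, 0.444).

(0.372, 0.444)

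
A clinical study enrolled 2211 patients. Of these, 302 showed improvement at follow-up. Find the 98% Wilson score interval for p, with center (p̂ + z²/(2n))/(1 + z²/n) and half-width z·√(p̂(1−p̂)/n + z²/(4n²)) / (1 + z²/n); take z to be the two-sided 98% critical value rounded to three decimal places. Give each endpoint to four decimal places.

(0.1205, 0.1545)

p̂ = 302/2211 = 0.13659; z = 2.326, so z² = 5.410276.
1 + z²/n = 1.002447.
Center = (0.13659 + 0.001223)/1.002447 = 0.13748.
Radicand: p̂(1−p̂)/n + z²/(4n²) = 0.000053339 + 0.000000277 = 0.000053616.
Half-width = z·√(radicand)/denom = 2.326·0.007322/1.002447 = 0.01699.
Interval: 0.13748 ± 0.01699 → (0.1205, 0.1545).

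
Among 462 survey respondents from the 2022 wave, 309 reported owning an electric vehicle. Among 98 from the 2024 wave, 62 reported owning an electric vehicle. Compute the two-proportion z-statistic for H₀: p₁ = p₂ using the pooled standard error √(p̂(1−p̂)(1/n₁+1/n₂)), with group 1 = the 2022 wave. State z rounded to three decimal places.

z = 0.688

Sample proportions: p̂₁ = 309/462 = 0.66883 and p̂₂ = 62/98 = 0.63265.
Pooling: p̂ = 371/560 = 0.66250.
SE = √[p̂(1−p̂)(1/n₁+1/n₂)] = √[0.66250·0.33750·(1/462+1/98)] ≈ 0.052588.
z = (p̂₁ − p̂₂)/SE = (0.66883 − 0.63265)/0.052588 = 0.03618/0.052588 = 0.688.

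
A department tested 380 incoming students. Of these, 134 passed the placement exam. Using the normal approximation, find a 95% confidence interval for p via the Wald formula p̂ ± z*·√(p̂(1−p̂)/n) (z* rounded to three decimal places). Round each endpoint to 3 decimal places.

The sample proportion is 134/380 = 0.35263.
Standard error of p̂: √(0.228283/380) = √0.000600744 = 0.024510.
z* = 1.960 at the 95% level.
Margin of error: 1.960 × 0.024510 = 0.04804.
CI: 0.35263 ± 0.04804 = (0.305, 0.401).

(0.305, 0.401)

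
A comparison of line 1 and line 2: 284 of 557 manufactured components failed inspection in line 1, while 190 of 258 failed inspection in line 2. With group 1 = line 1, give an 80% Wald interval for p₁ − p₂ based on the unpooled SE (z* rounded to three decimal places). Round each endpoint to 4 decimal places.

(-0.2710, -0.1821)

p̂₁ = 0.50987, p̂₂ = 0.73643, so the observed difference is -0.22656.
Unpooled SE = √(p̂₁(1−p̂₁)/n₁ + p̂₂(1−p̂₂)/n₂) = √(0.000448658 + 0.000752321) = 0.034655.
z* = 1.282 at the 80% level. Margin = 1.282·0.034655 = 0.04443.
Interval: -0.22656 ± 0.04443 → (-0.2710, -0.1821).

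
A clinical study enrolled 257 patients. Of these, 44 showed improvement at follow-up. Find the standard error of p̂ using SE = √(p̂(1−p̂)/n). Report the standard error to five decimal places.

The sample proportion is 44/257 = 0.17121.
p̂(1−p̂) = 0.141897.
SE = √(0.141897/257) = √0.000552128 = 0.02350.

SE = 0.02350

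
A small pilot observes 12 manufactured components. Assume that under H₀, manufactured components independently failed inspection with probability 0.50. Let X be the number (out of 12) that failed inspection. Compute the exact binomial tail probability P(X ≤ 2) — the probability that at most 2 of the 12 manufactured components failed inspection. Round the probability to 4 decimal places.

P = 0.0193

X ~ Binomial(n=12, p=0.50).
P(X ≤ 2) = C(12,0)·0.50^0·0.50^12 + C(12,1)·0.50^1·0.50^11 + C(12,2)·0.50^2·0.50^10.
= 0.000244 + 0.002930 + 0.016113 = 0.0193.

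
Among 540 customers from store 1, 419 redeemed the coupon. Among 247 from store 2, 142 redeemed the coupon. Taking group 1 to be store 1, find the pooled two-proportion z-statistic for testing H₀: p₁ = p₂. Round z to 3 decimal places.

z = 5.784

p̂₁ = 419/540 = 0.77593, p̂₂ = 142/247 = 0.57490.
Pooling: p̂ = 561/787 = 0.71283.
SE = √[p̂(1−p̂)(1/n₁+1/n₂)] = √[0.71283·0.28717·(1/540+1/247)] ≈ 0.034754.
z = (p̂₁ − p̂₂)/SE = (0.77593 − 0.57490)/0.034754 = 0.20103/0.034754 = 5.784.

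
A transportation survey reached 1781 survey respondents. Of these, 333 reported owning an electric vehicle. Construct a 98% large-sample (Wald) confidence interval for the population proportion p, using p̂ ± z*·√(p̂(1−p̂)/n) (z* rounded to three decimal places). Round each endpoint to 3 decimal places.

(0.165, 0.208)

p̂ = 333/1781 = 0.18697.
SE = √(p̂(1−p̂)/n) = √(0.152014/1781) = 0.009239.
The 98% critical value is z* = 2.326.
Margin = 2.326·0.009239 = 0.02149.
Interval: 0.18697 ± 0.02149 → (0.165, 0.208).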